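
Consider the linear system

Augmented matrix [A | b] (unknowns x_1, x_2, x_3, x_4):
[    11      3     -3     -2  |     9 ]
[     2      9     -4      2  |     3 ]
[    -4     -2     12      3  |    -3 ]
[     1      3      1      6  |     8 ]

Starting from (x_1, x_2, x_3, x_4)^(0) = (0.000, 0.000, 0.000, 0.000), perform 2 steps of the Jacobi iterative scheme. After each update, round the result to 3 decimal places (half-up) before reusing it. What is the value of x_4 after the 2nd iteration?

1.072

Iteration 1:
  x_1 = (9 - (3)·0.000 - (-3)·0.000 - (-2)·0.000) / (11) = 0.818
  x_2 = (3 - (2)·0.000 - (-4)·0.000 - (2)·0.000) / (9) = 0.333
  x_3 = (-3 - (-4)·0.000 - (-2)·0.000 - (3)·0.000) / (12) = -0.250
  x_4 = (8 - (1)·0.000 - (3)·0.000 - (1)·0.000) / (6) = 1.333
Iteration 2:
  x_1 = (9 - (3)·0.333 - (-3)·-0.250 - (-2)·1.333) / (11) = 0.902
  x_2 = (3 - (2)·0.818 - (-4)·-0.250 - (2)·1.333) / (9) = -0.256
  x_3 = (-3 - (-4)·0.818 - (-2)·0.333 - (3)·1.333) / (12) = -0.255
  x_4 = (8 - (1)·0.818 - (3)·0.333 - (1)·-0.250) / (6) = 1.072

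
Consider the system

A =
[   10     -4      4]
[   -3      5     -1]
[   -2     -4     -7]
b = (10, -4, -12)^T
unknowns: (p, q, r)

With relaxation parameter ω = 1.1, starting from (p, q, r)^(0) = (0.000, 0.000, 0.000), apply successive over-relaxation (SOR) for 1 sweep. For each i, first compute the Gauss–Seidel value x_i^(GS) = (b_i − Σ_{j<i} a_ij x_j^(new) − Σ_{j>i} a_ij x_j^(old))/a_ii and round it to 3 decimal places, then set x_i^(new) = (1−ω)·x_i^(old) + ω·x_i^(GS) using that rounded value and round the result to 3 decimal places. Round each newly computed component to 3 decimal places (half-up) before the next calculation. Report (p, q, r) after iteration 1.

Iteration 1:
  p: GS value = (10 - (-4)·0.000 - (4)·0.000) / (10) = 1.000;  p ← (1−ω)·0.000 + ω·1.000 = 1.100
  q: GS value = (-4 - (-3)·1.100 - (-1)·0.000) / (5) = -0.140;  q ← (1−ω)·0.000 + ω·-0.140 = -0.154
  r: GS value = (-12 - (-2)·1.100 - (-4)·-0.154) / (-7) = 1.488;  r ← (1−ω)·0.000 + ω·1.488 = 1.637

(1.100, -0.154, 1.637)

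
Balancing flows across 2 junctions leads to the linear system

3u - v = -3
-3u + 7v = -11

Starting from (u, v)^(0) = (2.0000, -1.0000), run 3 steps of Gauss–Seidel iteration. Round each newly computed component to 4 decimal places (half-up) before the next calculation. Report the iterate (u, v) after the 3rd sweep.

(-1.7687, -2.3294)

Iteration 1:
  u = (-3 - (-1)·-1.0000) / (3) = -1.3333
  v = (-11 - (-3)·-1.3333) / (7) = -2.1428
Iteration 2:
  u = (-3 - (-1)·-2.1428) / (3) = -1.7143
  v = (-11 - (-3)·-1.7143) / (7) = -2.3061
Iteration 3:
  u = (-3 - (-1)·-2.3061) / (3) = -1.7687
  v = (-11 - (-3)·-1.7687) / (7) = -2.3294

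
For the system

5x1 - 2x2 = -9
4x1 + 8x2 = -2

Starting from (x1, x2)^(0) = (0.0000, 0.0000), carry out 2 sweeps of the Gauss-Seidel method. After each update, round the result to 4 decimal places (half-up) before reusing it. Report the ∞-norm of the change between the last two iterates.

Iteration 1:
  x1 = (-9 - (-2)·0.0000) / (5) = -1.8000
  x2 = (-2 - (4)·-1.8000) / (8) = 0.6500
Iteration 2:
  x1 = (-9 - (-2)·0.6500) / (5) = -1.5400
  x2 = (-2 - (4)·-1.5400) / (8) = 0.5200
Change: (0.2600, -0.1300) → max |·| = 0.2600

0.2600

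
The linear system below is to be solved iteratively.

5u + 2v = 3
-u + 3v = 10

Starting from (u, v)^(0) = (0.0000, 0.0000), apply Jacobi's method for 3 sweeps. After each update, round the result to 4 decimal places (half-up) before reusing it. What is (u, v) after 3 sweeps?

Iteration 1:
  u = (3 - (2)·0.0000) / (5) = 0.6000
  v = (10 - (-1)·0.0000) / (3) = 3.3333
Iteration 2:
  u = (3 - (2)·3.3333) / (5) = -0.7333
  v = (10 - (-1)·0.6000) / (3) = 3.5333
Iteration 3:
  u = (3 - (2)·3.5333) / (5) = -0.8133
  v = (10 - (-1)·-0.7333) / (3) = 3.0889

(-0.8133, 3.0889)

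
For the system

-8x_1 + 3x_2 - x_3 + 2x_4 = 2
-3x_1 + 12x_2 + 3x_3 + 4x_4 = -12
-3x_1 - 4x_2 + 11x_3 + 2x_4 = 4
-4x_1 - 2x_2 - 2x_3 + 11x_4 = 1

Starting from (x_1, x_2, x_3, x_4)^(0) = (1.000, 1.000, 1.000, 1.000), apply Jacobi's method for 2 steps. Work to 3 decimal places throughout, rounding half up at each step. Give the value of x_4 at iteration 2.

0.088

Iteration 1:
  x_1 = (2 - (3)·1.000 - (-1)·1.000 - (2)·1.000) / (-8) = 0.250
  x_2 = (-12 - (-3)·1.000 - (3)·1.000 - (4)·1.000) / (12) = -1.333
  x_3 = (4 - (-3)·1.000 - (-4)·1.000 - (2)·1.000) / (11) = 0.818
  x_4 = (1 - (-4)·1.000 - (-2)·1.000 - (-2)·1.000) / (11) = 0.818
Iteration 2:
  x_1 = (2 - (3)·-1.333 - (-1)·0.818 - (2)·0.818) / (-8) = -0.648
  x_2 = (-12 - (-3)·0.250 - (3)·0.818 - (4)·0.818) / (12) = -1.415
  x_3 = (4 - (-3)·0.250 - (-4)·-1.333 - (2)·0.818) / (11) = -0.202
  x_4 = (1 - (-4)·0.250 - (-2)·-1.333 - (-2)·0.818) / (11) = 0.088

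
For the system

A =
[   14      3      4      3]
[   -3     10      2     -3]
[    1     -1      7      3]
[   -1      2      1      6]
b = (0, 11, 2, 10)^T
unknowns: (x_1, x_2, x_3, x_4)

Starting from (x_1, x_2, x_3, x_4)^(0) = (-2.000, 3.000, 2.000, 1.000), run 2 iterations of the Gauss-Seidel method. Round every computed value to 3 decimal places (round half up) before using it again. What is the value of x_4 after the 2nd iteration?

Iteration 1:
  x_1 = (0 - (3)·3.000 - (4)·2.000 - (3)·1.000) / (14) = -1.429
  x_2 = (11 - (-3)·-1.429 - (2)·2.000 - (-3)·1.000) / (10) = 0.571
  x_3 = (2 - (1)·-1.429 - (-1)·0.571 - (3)·1.000) / (7) = 0.143
  x_4 = (10 - (-1)·-1.429 - (2)·0.571 - (1)·0.143) / (6) = 1.214
Iteration 2:
  x_1 = (0 - (3)·0.571 - (4)·0.143 - (3)·1.214) / (14) = -0.423
  x_2 = (11 - (-3)·-0.423 - (2)·0.143 - (-3)·1.214) / (10) = 1.309
  x_3 = (2 - (1)·-0.423 - (-1)·1.309 - (3)·1.214) / (7) = 0.013
  x_4 = (10 - (-1)·-0.423 - (2)·1.309 - (1)·0.013) / (6) = 1.158

1.158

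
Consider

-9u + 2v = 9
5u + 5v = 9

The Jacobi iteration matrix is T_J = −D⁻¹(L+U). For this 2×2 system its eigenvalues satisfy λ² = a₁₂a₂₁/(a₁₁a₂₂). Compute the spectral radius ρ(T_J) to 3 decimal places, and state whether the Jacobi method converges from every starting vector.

0.471

a₁₂a₂₁/(a₁₁a₂₂) = (2)·(5) / ((-9)·(5)) = -0.222222
ρ = √|-0.222222| = √0.222222 = 0.471
ρ < 1, so Jacobi converges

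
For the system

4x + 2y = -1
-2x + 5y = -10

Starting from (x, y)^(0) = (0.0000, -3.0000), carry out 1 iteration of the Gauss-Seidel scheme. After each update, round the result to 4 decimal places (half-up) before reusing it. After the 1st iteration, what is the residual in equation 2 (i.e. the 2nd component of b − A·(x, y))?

0.0000

Iteration 1:
  x = (-1 - (2)·-3.0000) / (4) = 1.2500
  y = (-10 - (-2)·1.2500) / (5) = -1.5000
Residual b − A·x = (-3.0000, 0.0000)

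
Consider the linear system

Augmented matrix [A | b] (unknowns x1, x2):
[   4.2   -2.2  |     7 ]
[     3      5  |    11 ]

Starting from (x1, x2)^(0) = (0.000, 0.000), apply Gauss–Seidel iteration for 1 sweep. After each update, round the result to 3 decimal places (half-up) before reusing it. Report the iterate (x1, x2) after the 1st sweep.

(1.667, 1.200)

Iteration 1:
  x1 = (7 - (-2.2)·0.000) / (4.2) = 1.667
  x2 = (11 - (3)·1.667) / (5) = 1.200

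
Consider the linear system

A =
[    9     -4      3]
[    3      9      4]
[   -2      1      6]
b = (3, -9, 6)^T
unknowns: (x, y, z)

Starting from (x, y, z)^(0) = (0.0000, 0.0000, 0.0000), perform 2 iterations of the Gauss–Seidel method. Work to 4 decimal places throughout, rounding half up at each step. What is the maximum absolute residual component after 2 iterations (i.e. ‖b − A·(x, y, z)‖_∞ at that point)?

1.0564

Iteration 1:
  x = (3 - (-4)·0.0000 - (3)·0.0000) / (9) = 0.3333
  y = (-9 - (3)·0.3333 - (4)·0.0000) / (9) = -1.1111
  z = (6 - (-2)·0.3333 - (1)·-1.1111) / (6) = 1.2963
Iteration 2:
  x = (3 - (-4)·-1.1111 - (3)·1.2963) / (9) = -0.5926
  y = (-9 - (3)·-0.5926 - (4)·1.2963) / (9) = -1.3786
  z = (6 - (-2)·-0.5926 - (1)·-1.3786) / (6) = 1.0322
Residual b − A·x = (-0.2776, 1.0564, 0.0002); ∞-norm = 1.0564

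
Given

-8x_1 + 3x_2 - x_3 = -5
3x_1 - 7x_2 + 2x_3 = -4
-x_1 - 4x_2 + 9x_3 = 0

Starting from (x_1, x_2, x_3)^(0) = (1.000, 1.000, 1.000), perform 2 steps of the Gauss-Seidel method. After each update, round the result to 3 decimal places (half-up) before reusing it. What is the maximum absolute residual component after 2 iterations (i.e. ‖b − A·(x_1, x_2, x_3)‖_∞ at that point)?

0.126

Iteration 1:
  x_1 = (-5 - (3)·1.000 - (-1)·1.000) / (-8) = 0.875
  x_2 = (-4 - (3)·0.875 - (2)·1.000) / (-7) = 1.232
  x_3 = (0 - (-1)·0.875 - (-4)·1.232) / (9) = 0.645
Iteration 2:
  x_1 = (-5 - (3)·1.232 - (-1)·0.645) / (-8) = 1.006
  x_2 = (-4 - (3)·1.006 - (2)·0.645) / (-7) = 1.187
  x_3 = (0 - (-1)·1.006 - (-4)·1.187) / (9) = 0.639
Residual b − A·x = (0.126, 0.013, 0.003); ∞-norm = 0.126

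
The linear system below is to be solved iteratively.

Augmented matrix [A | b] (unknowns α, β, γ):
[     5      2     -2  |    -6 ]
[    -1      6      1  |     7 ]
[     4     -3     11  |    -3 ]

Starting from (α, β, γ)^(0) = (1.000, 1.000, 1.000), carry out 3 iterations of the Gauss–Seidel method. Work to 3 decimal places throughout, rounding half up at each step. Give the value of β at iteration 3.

0.862

Iteration 1:
  α = (-6 - (2)·1.000 - (-2)·1.000) / (5) = -1.200
  β = (7 - (-1)·-1.200 - (1)·1.000) / (6) = 0.800
  γ = (-3 - (4)·-1.200 - (-3)·0.800) / (11) = 0.382
Iteration 2:
  α = (-6 - (2)·0.800 - (-2)·0.382) / (5) = -1.367
  β = (7 - (-1)·-1.367 - (1)·0.382) / (6) = 0.875
  γ = (-3 - (4)·-1.367 - (-3)·0.875) / (11) = 0.463
Iteration 3:
  α = (-6 - (2)·0.875 - (-2)·0.463) / (5) = -1.365
  β = (7 - (-1)·-1.365 - (1)·0.463) / (6) = 0.862
  γ = (-3 - (4)·-1.365 - (-3)·0.862) / (11) = 0.459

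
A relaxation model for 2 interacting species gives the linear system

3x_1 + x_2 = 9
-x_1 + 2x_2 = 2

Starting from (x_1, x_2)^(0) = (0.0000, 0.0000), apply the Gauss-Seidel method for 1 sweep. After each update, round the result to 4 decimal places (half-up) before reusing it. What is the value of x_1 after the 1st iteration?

Iteration 1:
  x_1 = (9 - (1)·0.0000) / (3) = 3.0000
  x_2 = (2 - (-1)·3.0000) / (2) = 2.5000

3.0000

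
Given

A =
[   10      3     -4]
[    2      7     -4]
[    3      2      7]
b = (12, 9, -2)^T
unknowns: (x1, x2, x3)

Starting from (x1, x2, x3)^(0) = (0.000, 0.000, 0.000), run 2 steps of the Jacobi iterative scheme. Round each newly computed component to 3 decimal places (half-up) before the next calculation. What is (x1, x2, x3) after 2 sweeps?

Iteration 1:
  x1 = (12 - (3)·0.000 - (-4)·0.000) / (10) = 1.200
  x2 = (9 - (2)·0.000 - (-4)·0.000) / (7) = 1.286
  x3 = (-2 - (3)·0.000 - (2)·0.000) / (7) = -0.286
Iteration 2:
  x1 = (12 - (3)·1.286 - (-4)·-0.286) / (10) = 0.700
  x2 = (9 - (2)·1.200 - (-4)·-0.286) / (7) = 0.779
  x3 = (-2 - (3)·1.200 - (2)·1.286) / (7) = -1.167

(0.700, 0.779, -1.167)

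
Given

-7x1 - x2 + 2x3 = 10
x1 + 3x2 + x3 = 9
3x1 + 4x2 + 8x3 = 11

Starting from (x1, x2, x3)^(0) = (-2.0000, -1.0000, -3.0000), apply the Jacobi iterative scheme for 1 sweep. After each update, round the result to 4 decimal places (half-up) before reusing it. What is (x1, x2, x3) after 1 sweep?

(-2.1429, 4.6667, 2.6250)

Iteration 1:
  x1 = (10 - (-1)·-1.0000 - (2)·-3.0000) / (-7) = -2.1429
  x2 = (9 - (1)·-2.0000 - (1)·-3.0000) / (3) = 4.6667
  x3 = (11 - (3)·-2.0000 - (4)·-1.0000) / (8) = 2.6250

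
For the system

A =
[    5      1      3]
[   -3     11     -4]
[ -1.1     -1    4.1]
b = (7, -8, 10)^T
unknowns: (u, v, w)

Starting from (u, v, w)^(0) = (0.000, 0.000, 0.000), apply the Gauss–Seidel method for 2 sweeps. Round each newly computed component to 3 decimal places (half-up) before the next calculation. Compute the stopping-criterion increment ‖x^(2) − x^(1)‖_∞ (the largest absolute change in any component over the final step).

Iteration 1:
  u = (7 - (1)·0.000 - (3)·0.000) / (5) = 1.400
  v = (-8 - (-3)·1.400 - (-4)·0.000) / (11) = -0.345
  w = (10 - (-1.1)·1.400 - (-1)·-0.345) / (4.1) = 2.730
Iteration 2:
  u = (7 - (1)·-0.345 - (3)·2.730) / (5) = -0.169
  v = (-8 - (-3)·-0.169 - (-4)·2.730) / (11) = 0.219
  w = (10 - (-1.1)·-0.169 - (-1)·0.219) / (4.1) = 2.447
Change: (-1.569, 0.564, -0.283) → max |·| = 1.569

1.569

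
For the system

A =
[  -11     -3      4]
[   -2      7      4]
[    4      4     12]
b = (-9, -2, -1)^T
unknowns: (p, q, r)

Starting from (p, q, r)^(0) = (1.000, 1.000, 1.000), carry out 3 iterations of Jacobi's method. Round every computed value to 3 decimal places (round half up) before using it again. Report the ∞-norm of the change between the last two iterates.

Iteration 1:
  p = (-9 - (-3)·1.000 - (4)·1.000) / (-11) = 0.909
  q = (-2 - (-2)·1.000 - (4)·1.000) / (7) = -0.571
  r = (-1 - (4)·1.000 - (4)·1.000) / (12) = -0.750
Iteration 2:
  p = (-9 - (-3)·-0.571 - (4)·-0.750) / (-11) = 0.701
  q = (-2 - (-2)·0.909 - (4)·-0.750) / (7) = 0.403
  r = (-1 - (4)·0.909 - (4)·-0.571) / (12) = -0.196
Iteration 3:
  p = (-9 - (-3)·0.403 - (4)·-0.196) / (-11) = 0.637
  q = (-2 - (-2)·0.701 - (4)·-0.196) / (7) = 0.027
  r = (-1 - (4)·0.701 - (4)·0.403) / (12) = -0.451
Change: (-0.064, -0.376, -0.255) → max |·| = 0.376

0.376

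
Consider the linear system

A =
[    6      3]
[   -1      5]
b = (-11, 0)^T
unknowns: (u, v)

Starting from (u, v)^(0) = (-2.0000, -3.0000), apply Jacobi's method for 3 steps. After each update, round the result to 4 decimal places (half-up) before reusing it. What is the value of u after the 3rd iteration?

-1.8000

Iteration 1:
  u = (-11 - (3)·-3.0000) / (6) = -0.3333
  v = (0 - (-1)·-2.0000) / (5) = -0.4000
Iteration 2:
  u = (-11 - (3)·-0.4000) / (6) = -1.6333
  v = (0 - (-1)·-0.3333) / (5) = -0.0667
Iteration 3:
  u = (-11 - (3)·-0.0667) / (6) = -1.8000
  v = (0 - (-1)·-1.6333) / (5) = -0.3267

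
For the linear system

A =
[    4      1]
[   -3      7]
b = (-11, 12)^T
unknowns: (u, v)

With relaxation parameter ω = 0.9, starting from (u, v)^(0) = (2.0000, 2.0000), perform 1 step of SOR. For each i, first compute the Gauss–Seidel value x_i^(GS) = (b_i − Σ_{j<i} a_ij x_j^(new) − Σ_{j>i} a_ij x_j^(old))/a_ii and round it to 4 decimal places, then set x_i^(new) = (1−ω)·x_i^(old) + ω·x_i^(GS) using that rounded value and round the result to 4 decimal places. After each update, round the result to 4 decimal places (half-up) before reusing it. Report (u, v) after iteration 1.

(-2.7250, 0.6918)

Iteration 1:
  u: GS value = (-11 - (1)·2.0000) / (4) = -3.2500;  u ← (1−ω)·2.0000 + ω·-3.2500 = -2.7250
  v: GS value = (12 - (-3)·-2.7250) / (7) = 0.5464;  v ← (1−ω)·2.0000 + ω·0.5464 = 0.6918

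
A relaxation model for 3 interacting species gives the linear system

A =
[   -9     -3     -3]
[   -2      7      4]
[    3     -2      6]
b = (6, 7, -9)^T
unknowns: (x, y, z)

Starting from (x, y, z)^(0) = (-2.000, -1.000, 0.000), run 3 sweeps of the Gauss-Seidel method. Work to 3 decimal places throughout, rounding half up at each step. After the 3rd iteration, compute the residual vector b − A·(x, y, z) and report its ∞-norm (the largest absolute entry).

Iteration 1:
  x = (6 - (-3)·-1.000 - (-3)·0.000) / (-9) = -0.333
  y = (7 - (-2)·-0.333 - (4)·0.000) / (7) = 0.905
  z = (-9 - (3)·-0.333 - (-2)·0.905) / (6) = -1.032
Iteration 2:
  x = (6 - (-3)·0.905 - (-3)·-1.032) / (-9) = -0.624
  y = (7 - (-2)·-0.624 - (4)·-1.032) / (7) = 1.411
  z = (-9 - (3)·-0.624 - (-2)·1.411) / (6) = -0.718
Iteration 3:
  x = (6 - (-3)·1.411 - (-3)·-0.718) / (-9) = -0.898
  y = (7 - (-2)·-0.898 - (4)·-0.718) / (7) = 1.154
  z = (-9 - (3)·-0.898 - (-2)·1.154) / (6) = -0.666
Residual b − A·x = (-0.618, -0.210, -0.002); ∞-norm = 0.618

0.618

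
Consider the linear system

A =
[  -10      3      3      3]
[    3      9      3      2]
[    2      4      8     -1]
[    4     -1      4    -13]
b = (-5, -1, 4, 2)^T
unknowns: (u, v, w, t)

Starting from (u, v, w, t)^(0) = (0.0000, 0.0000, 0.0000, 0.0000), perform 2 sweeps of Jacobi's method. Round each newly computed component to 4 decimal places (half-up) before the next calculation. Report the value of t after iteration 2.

0.1624

Iteration 1:
  u = (-5 - (3)·0.0000 - (3)·0.0000 - (3)·0.0000) / (-10) = 0.5000
  v = (-1 - (3)·0.0000 - (3)·0.0000 - (2)·0.0000) / (9) = -0.1111
  w = (4 - (2)·0.0000 - (4)·0.0000 - (-1)·0.0000) / (8) = 0.5000
  t = (2 - (4)·0.0000 - (-1)·0.0000 - (4)·0.0000) / (-13) = -0.1538
Iteration 2:
  u = (-5 - (3)·-0.1111 - (3)·0.5000 - (3)·-0.1538) / (-10) = 0.5705
  v = (-1 - (3)·0.5000 - (3)·0.5000 - (2)·-0.1538) / (9) = -0.4103
  w = (4 - (2)·0.5000 - (4)·-0.1111 - (-1)·-0.1538) / (8) = 0.4113
  t = (2 - (4)·0.5000 - (-1)·-0.1111 - (4)·0.5000) / (-13) = 0.1624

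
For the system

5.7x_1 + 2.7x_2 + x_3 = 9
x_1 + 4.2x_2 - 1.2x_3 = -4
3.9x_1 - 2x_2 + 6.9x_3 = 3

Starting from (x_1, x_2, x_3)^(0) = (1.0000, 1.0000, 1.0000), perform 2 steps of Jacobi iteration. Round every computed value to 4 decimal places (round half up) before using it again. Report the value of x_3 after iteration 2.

Iteration 1:
  x_1 = (9 - (2.7)·1.0000 - (1)·1.0000) / (5.7) = 0.9298
  x_2 = (-4 - (1)·1.0000 - (-1.2)·1.0000) / (4.2) = -0.9048
  x_3 = (3 - (3.9)·1.0000 - (-2)·1.0000) / (6.9) = 0.1594
Iteration 2:
  x_1 = (9 - (2.7)·-0.9048 - (1)·0.1594) / (5.7) = 1.9796
  x_2 = (-4 - (1)·0.9298 - (-1.2)·0.1594) / (4.2) = -1.1282
  x_3 = (3 - (3.9)·0.9298 - (-2)·-0.9048) / (6.9) = -0.3530

-0.3530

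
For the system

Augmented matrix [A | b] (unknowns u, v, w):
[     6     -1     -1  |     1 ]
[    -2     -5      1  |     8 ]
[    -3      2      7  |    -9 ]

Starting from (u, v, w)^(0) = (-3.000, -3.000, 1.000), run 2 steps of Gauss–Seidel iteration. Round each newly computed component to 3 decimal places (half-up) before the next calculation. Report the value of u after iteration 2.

Iteration 1:
  u = (1 - (-1)·-3.000 - (-1)·1.000) / (6) = -0.167
  v = (8 - (-2)·-0.167 - (1)·1.000) / (-5) = -1.333
  w = (-9 - (-3)·-0.167 - (2)·-1.333) / (7) = -0.976
Iteration 2:
  u = (1 - (-1)·-1.333 - (-1)·-0.976) / (6) = -0.218
  v = (8 - (-2)·-0.218 - (1)·-0.976) / (-5) = -1.708
  w = (-9 - (-3)·-0.218 - (2)·-1.708) / (7) = -0.891

-0.218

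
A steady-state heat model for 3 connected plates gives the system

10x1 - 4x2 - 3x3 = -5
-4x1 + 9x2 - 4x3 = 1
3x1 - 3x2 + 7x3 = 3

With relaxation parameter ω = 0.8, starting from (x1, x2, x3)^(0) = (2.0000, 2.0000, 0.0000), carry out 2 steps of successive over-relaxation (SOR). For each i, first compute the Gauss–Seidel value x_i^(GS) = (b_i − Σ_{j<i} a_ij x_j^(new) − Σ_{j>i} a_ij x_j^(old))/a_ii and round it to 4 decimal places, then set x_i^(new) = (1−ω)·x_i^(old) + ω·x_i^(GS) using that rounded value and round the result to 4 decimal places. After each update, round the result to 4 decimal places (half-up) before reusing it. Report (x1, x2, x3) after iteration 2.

(0.0458, 0.3797, 0.5312)

Iteration 1:
  x1: GS value = (-5 - (-4)·2.0000 - (-3)·0.0000) / (10) = 0.3000;  x1 ← (1−ω)·2.0000 + ω·0.3000 = 0.6400
  x2: GS value = (1 - (-4)·0.6400 - (-4)·0.0000) / (9) = 0.3956;  x2 ← (1−ω)·2.0000 + ω·0.3956 = 0.7165
  x3: GS value = (3 - (3)·0.6400 - (-3)·0.7165) / (7) = 0.4614;  x3 ← (1−ω)·0.0000 + ω·0.4614 = 0.3691
Iteration 2:
  x1: GS value = (-5 - (-4)·0.7165 - (-3)·0.3691) / (10) = -0.1027;  x1 ← (1−ω)·0.6400 + ω·-0.1027 = 0.0458
  x2: GS value = (1 - (-4)·0.0458 - (-4)·0.3691) / (9) = 0.2955;  x2 ← (1−ω)·0.7165 + ω·0.2955 = 0.3797
  x3: GS value = (3 - (3)·0.0458 - (-3)·0.3797) / (7) = 0.5717;  x3 ← (1−ω)·0.3691 + ω·0.5717 = 0.5312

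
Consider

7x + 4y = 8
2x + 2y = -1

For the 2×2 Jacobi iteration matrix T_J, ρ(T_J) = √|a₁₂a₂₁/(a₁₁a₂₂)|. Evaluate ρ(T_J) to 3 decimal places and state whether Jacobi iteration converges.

a₁₂a₂₁/(a₁₁a₂₂) = (4)·(2) / ((7)·(2)) = 0.571429
ρ = √|0.571429| = √0.571429 = 0.756
ρ < 1, so Jacobi converges

0.756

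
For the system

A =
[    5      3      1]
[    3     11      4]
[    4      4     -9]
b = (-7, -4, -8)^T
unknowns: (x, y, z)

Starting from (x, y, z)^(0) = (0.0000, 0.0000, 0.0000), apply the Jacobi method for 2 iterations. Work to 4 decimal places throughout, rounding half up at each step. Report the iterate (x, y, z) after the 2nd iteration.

(-1.3596, -0.3051, 0.1051)

Iteration 1:
  x = (-7 - (3)·0.0000 - (1)·0.0000) / (5) = -1.4000
  y = (-4 - (3)·0.0000 - (4)·0.0000) / (11) = -0.3636
  z = (-8 - (4)·0.0000 - (4)·0.0000) / (-9) = 0.8889
Iteration 2:
  x = (-7 - (3)·-0.3636 - (1)·0.8889) / (5) = -1.3596
  y = (-4 - (3)·-1.4000 - (4)·0.8889) / (11) = -0.3051
  z = (-8 - (4)·-1.4000 - (4)·-0.3636) / (-9) = 0.1051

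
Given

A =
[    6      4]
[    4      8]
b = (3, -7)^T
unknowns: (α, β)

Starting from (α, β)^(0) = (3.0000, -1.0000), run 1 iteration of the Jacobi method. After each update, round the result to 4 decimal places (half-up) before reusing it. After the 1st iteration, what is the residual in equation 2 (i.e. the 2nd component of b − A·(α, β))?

Iteration 1:
  α = (3 - (4)·-1.0000) / (6) = 1.1667
  β = (-7 - (4)·3.0000) / (8) = -2.3750
Residual b − A·x = (5.4998, 7.3332)

7.3332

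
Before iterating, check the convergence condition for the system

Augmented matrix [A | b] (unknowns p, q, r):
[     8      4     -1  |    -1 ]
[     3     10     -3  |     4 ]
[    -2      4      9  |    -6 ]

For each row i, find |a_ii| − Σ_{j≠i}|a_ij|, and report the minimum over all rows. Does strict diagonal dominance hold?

row 1: |8| − (4+1) = 3
row 2: |10| − (3+3) = 4
row 3: |9| − (2+4) = 3
minimum over rows = 3 → strictly diagonally dominant (convergence guaranteed)

3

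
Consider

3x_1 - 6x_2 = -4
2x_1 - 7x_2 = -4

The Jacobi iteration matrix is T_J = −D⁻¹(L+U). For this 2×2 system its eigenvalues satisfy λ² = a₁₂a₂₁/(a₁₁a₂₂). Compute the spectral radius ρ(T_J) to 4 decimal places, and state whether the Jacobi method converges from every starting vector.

a₁₂a₂₁/(a₁₁a₂₂) = (-6)·(2) / ((3)·(-7)) = 0.571429
ρ = √|0.571429| = √0.571429 = 0.7559
ρ < 1, so Jacobi converges

0.7559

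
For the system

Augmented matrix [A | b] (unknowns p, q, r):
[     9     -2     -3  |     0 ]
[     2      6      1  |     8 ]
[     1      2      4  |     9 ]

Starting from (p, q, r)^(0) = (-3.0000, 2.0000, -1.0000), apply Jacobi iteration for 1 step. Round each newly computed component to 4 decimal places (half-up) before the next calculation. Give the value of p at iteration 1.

Iteration 1:
  p = (0 - (-2)·2.0000 - (-3)·-1.0000) / (9) = 0.1111
  q = (8 - (2)·-3.0000 - (1)·-1.0000) / (6) = 2.5000
  r = (9 - (1)·-3.0000 - (2)·2.0000) / (4) = 2.0000

0.1111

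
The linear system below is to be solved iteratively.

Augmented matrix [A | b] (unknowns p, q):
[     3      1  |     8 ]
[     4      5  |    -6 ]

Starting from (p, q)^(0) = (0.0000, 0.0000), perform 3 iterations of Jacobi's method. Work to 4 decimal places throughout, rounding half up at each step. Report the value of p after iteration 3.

3.7778

Iteration 1:
  p = (8 - (1)·0.0000) / (3) = 2.6667
  q = (-6 - (4)·0.0000) / (5) = -1.2000
Iteration 2:
  p = (8 - (1)·-1.2000) / (3) = 3.0667
  q = (-6 - (4)·2.6667) / (5) = -3.3334
Iteration 3:
  p = (8 - (1)·-3.3334) / (3) = 3.7778
  q = (-6 - (4)·3.0667) / (5) = -3.6534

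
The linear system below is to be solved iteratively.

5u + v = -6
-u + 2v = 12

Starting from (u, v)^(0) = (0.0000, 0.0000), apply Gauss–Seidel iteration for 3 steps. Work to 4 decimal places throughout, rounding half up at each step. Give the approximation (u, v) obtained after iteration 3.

(-2.1720, 4.9140)

Iteration 1:
  u = (-6 - (1)·0.0000) / (5) = -1.2000
  v = (12 - (-1)·-1.2000) / (2) = 5.4000
Iteration 2:
  u = (-6 - (1)·5.4000) / (5) = -2.2800
  v = (12 - (-1)·-2.2800) / (2) = 4.8600
Iteration 3:
  u = (-6 - (1)·4.8600) / (5) = -2.1720
  v = (12 - (-1)·-2.1720) / (2) = 4.9140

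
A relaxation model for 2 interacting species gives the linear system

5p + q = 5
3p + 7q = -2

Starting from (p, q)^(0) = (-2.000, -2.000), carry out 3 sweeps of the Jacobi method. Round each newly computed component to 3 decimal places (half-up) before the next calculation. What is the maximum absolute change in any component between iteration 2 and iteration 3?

Iteration 1:
  p = (5 - (1)·-2.000) / (5) = 1.400
  q = (-2 - (3)·-2.000) / (7) = 0.571
Iteration 2:
  p = (5 - (1)·0.571) / (5) = 0.886
  q = (-2 - (3)·1.400) / (7) = -0.886
Iteration 3:
  p = (5 - (1)·-0.886) / (5) = 1.177
  q = (-2 - (3)·0.886) / (7) = -0.665
Change: (0.291, 0.221) → max |·| = 0.291

0.291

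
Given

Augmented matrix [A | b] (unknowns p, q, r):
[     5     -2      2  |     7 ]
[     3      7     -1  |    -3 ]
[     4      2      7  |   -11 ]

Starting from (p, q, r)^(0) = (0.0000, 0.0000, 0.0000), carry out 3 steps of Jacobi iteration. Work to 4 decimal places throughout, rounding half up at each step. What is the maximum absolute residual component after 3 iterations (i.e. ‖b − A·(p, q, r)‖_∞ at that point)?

0.8202

Iteration 1:
  p = (7 - (-2)·0.0000 - (2)·0.0000) / (5) = 1.4000
  q = (-3 - (3)·0.0000 - (-1)·0.0000) / (7) = -0.4286
  r = (-11 - (4)·0.0000 - (2)·0.0000) / (7) = -1.5714
Iteration 2:
  p = (7 - (-2)·-0.4286 - (2)·-1.5714) / (5) = 1.8571
  q = (-3 - (3)·1.4000 - (-1)·-1.5714) / (7) = -1.2531
  r = (-11 - (4)·1.4000 - (2)·-0.4286) / (7) = -2.2490
Iteration 3:
  p = (7 - (-2)·-1.2531 - (2)·-2.2490) / (5) = 1.7984
  q = (-3 - (3)·1.8571 - (-1)·-2.2490) / (7) = -1.5458
  r = (-11 - (4)·1.8571 - (2)·-1.2531) / (7) = -2.2746
Residual b − A·x = (-0.5344, 0.1508, 0.8202); ∞-norm = 0.8202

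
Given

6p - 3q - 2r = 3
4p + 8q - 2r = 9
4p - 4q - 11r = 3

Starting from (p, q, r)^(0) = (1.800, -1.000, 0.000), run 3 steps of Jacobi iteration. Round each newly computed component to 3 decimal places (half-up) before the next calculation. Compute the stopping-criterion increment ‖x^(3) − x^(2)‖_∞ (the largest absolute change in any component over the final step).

0.705

Iteration 1:
  p = (3 - (-3)·-1.000 - (-2)·0.000) / (6) = 0.000
  q = (9 - (4)·1.800 - (-2)·0.000) / (8) = 0.225
  r = (3 - (4)·1.800 - (-4)·-1.000) / (-11) = 0.745
Iteration 2:
  p = (3 - (-3)·0.225 - (-2)·0.745) / (6) = 0.861
  q = (9 - (4)·0.000 - (-2)·0.745) / (8) = 1.311
  r = (3 - (4)·0.000 - (-4)·0.225) / (-11) = -0.355
Iteration 3:
  p = (3 - (-3)·1.311 - (-2)·-0.355) / (6) = 1.037
  q = (9 - (4)·0.861 - (-2)·-0.355) / (8) = 0.606
  r = (3 - (4)·0.861 - (-4)·1.311) / (-11) = -0.436
Change: (0.176, -0.705, -0.081) → max |·| = 0.705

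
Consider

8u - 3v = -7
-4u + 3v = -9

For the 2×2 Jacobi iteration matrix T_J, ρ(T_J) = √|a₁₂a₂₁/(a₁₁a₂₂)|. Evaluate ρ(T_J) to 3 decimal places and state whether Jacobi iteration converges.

0.707

a₁₂a₂₁/(a₁₁a₂₂) = (-3)·(-4) / ((8)·(3)) = 0.500000
ρ = √|0.500000| = √0.500000 = 0.707
ρ < 1, so Jacobi converges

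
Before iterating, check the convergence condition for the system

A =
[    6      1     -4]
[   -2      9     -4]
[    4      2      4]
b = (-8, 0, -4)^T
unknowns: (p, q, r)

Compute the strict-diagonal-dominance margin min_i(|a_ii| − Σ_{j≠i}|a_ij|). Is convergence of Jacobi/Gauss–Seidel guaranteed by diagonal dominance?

-2

row 1: |6| − (1+4) = 1
row 2: |9| − (2+4) = 3
row 3: |4| − (4+2) = -2
minimum over rows = -2 → not strictly diagonally dominant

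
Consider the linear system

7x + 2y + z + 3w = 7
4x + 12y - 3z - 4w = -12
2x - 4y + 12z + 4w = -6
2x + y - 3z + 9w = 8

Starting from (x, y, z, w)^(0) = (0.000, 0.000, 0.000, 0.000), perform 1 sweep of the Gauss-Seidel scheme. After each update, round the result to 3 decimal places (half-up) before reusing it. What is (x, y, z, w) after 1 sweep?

(1.000, -1.333, -1.111, 0.444)

Iteration 1:
  x = (7 - (2)·0.000 - (1)·0.000 - (3)·0.000) / (7) = 1.000
  y = (-12 - (4)·1.000 - (-3)·0.000 - (-4)·0.000) / (12) = -1.333
  z = (-6 - (2)·1.000 - (-4)·-1.333 - (4)·0.000) / (12) = -1.111
  w = (8 - (2)·1.000 - (1)·-1.333 - (-3)·-1.111) / (9) = 0.444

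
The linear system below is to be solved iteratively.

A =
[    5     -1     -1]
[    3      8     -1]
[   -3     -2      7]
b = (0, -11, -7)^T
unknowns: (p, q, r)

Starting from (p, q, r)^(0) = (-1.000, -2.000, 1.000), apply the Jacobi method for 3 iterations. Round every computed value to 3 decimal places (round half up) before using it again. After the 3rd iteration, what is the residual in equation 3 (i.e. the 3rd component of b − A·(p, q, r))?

0.440

Iteration 1:
  p = (0 - (-1)·-2.000 - (-1)·1.000) / (5) = -0.200
  q = (-11 - (3)·-1.000 - (-1)·1.000) / (8) = -0.875
  r = (-7 - (-3)·-1.000 - (-2)·-2.000) / (7) = -2.000
Iteration 2:
  p = (0 - (-1)·-0.875 - (-1)·-2.000) / (5) = -0.575
  q = (-11 - (3)·-0.200 - (-1)·-2.000) / (8) = -1.550
  r = (-7 - (-3)·-0.200 - (-2)·-0.875) / (7) = -1.336
Iteration 3:
  p = (0 - (-1)·-1.550 - (-1)·-1.336) / (5) = -0.577
  q = (-11 - (3)·-0.575 - (-1)·-1.336) / (8) = -1.326
  r = (-7 - (-3)·-0.575 - (-2)·-1.550) / (7) = -1.689
Residual b − A·x = (-0.130, -0.350, 0.440)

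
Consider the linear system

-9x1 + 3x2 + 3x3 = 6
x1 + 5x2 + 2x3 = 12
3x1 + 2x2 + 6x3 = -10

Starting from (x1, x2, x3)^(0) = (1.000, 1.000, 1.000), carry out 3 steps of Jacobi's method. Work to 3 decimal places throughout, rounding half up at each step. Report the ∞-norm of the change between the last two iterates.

0.611

Iteration 1:
  x1 = (6 - (3)·1.000 - (3)·1.000) / (-9) = 0.000
  x2 = (12 - (1)·1.000 - (2)·1.000) / (5) = 1.800
  x3 = (-10 - (3)·1.000 - (2)·1.000) / (6) = -2.500
Iteration 2:
  x1 = (6 - (3)·1.800 - (3)·-2.500) / (-9) = -0.900
  x2 = (12 - (1)·0.000 - (2)·-2.500) / (5) = 3.400
  x3 = (-10 - (3)·0.000 - (2)·1.800) / (6) = -2.267
Iteration 3:
  x1 = (6 - (3)·3.400 - (3)·-2.267) / (-9) = -0.289
  x2 = (12 - (1)·-0.900 - (2)·-2.267) / (5) = 3.487
  x3 = (-10 - (3)·-0.900 - (2)·3.400) / (6) = -2.350
Change: (0.611, 0.087, -0.083) → max |·| = 0.611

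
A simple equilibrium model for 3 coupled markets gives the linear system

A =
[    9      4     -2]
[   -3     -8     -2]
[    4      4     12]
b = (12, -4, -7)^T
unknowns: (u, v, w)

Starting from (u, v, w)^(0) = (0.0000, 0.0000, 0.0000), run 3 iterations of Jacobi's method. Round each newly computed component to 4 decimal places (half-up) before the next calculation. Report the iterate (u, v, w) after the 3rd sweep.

Iteration 1:
  u = (12 - (4)·0.0000 - (-2)·0.0000) / (9) = 1.3333
  v = (-4 - (-3)·0.0000 - (-2)·0.0000) / (-8) = 0.5000
  w = (-7 - (4)·0.0000 - (4)·0.0000) / (12) = -0.5833
Iteration 2:
  u = (12 - (4)·0.5000 - (-2)·-0.5833) / (9) = 0.9815
  v = (-4 - (-3)·1.3333 - (-2)·-0.5833) / (-8) = 0.1458
  w = (-7 - (4)·1.3333 - (4)·0.5000) / (12) = -1.1944
Iteration 3:
  u = (12 - (4)·0.1458 - (-2)·-1.1944) / (9) = 1.0031
  v = (-4 - (-3)·0.9815 - (-2)·-1.1944) / (-8) = 0.4305
  w = (-7 - (4)·0.9815 - (4)·0.1458) / (12) = -0.9591

(1.0031, 0.4305, -0.9591)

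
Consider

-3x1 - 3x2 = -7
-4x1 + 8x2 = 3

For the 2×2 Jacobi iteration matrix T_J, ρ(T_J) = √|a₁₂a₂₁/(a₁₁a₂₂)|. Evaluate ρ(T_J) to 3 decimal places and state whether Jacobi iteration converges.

0.707

a₁₂a₂₁/(a₁₁a₂₂) = (-3)·(-4) / ((-3)·(8)) = -0.500000
ρ = √|-0.500000| = √0.500000 = 0.707
ρ < 1, so Jacobi converges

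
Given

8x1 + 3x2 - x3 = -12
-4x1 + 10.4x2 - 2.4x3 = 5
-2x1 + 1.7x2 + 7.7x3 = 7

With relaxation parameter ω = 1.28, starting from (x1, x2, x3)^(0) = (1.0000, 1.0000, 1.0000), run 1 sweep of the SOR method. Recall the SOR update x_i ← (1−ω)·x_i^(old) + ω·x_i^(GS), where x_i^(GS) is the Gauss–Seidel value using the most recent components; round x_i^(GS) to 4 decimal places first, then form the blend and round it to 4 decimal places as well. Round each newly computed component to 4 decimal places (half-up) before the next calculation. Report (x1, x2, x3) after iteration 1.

(-2.5200, -0.6099, 0.2182)

Iteration 1:
  x1: GS value = (-12 - (3)·1.0000 - (-1)·1.0000) / (8) = -1.7500;  x1 ← (1−ω)·1.0000 + ω·-1.7500 = -2.5200
  x2: GS value = (5 - (-4)·-2.5200 - (-2.4)·1.0000) / (10.4) = -0.2577;  x2 ← (1−ω)·1.0000 + ω·-0.2577 = -0.6099
  x3: GS value = (7 - (-2)·-2.5200 - (1.7)·-0.6099) / (7.7) = 0.3892;  x3 ← (1−ω)·1.0000 + ω·0.3892 = 0.2182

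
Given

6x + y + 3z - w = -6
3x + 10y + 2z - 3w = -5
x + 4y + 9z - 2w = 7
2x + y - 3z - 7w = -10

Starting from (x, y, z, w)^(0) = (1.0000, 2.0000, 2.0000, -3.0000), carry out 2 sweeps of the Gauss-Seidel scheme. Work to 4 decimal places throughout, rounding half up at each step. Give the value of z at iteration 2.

Iteration 1:
  x = (-6 - (1)·2.0000 - (3)·2.0000 - (-1)·-3.0000) / (6) = -2.8333
  y = (-5 - (3)·-2.8333 - (2)·2.0000 - (-3)·-3.0000) / (10) = -0.9500
  z = (7 - (1)·-2.8333 - (4)·-0.9500 - (-2)·-3.0000) / (9) = 0.8481
  w = (-10 - (2)·-2.8333 - (1)·-0.9500 - (-3)·0.8481) / (-7) = 0.1199
Iteration 2:
  x = (-6 - (1)·-0.9500 - (3)·0.8481 - (-1)·0.1199) / (6) = -1.2457
  y = (-5 - (3)·-1.2457 - (2)·0.8481 - (-3)·0.1199) / (10) = -0.2599
  z = (7 - (1)·-1.2457 - (4)·-0.2599 - (-2)·0.1199) / (9) = 1.0583
  w = (-10 - (2)·-1.2457 - (1)·-0.2599 - (-3)·1.0583) / (-7) = 0.5820

1.0583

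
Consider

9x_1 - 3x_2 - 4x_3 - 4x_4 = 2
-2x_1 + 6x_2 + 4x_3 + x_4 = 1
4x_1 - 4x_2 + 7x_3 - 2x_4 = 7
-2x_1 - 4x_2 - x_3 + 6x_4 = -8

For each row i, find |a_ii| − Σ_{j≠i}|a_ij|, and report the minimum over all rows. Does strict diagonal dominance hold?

row 1: |9| − (3+4+4) = -2
row 2: |6| − (2+4+1) = -1
row 3: |7| − (4+4+2) = -3
row 4: |6| − (2+4+1) = -1
minimum over rows = -3 → not strictly diagonally dominant

-3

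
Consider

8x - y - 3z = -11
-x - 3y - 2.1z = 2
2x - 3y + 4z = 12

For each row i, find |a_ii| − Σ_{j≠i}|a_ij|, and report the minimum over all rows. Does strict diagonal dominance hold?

row 1: |8| − (1+3) = 4
row 2: |-3| − (1+2.1) = -0.1
row 3: |4| − (2+3) = -1
minimum over rows = -1 → not strictly diagonally dominant

-1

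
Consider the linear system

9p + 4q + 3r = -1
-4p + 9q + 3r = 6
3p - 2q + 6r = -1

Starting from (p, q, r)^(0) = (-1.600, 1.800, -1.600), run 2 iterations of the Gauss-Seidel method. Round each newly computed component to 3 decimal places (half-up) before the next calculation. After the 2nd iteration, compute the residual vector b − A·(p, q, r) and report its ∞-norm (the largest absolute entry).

Iteration 1:
  p = (-1 - (4)·1.800 - (3)·-1.600) / (9) = -0.378
  q = (6 - (-4)·-0.378 - (3)·-1.600) / (9) = 1.032
  r = (-1 - (3)·-0.378 - (-2)·1.032) / (6) = 0.366
Iteration 2:
  p = (-1 - (4)·1.032 - (3)·0.366) / (9) = -0.692
  q = (6 - (-4)·-0.692 - (3)·0.366) / (9) = 0.237
  r = (-1 - (3)·-0.692 - (-2)·0.237) / (6) = 0.258
Residual b − A·x = (3.506, 0.325, 0.002); ∞-norm = 3.506

3.506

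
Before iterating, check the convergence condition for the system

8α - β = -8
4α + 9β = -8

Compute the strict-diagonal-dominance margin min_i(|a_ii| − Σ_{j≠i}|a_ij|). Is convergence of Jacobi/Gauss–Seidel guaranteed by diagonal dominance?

row 1: |8| − (1) = 7
row 2: |9| − (4) = 5
minimum over rows = 5 → strictly diagonally dominant (convergence guaranteed)

5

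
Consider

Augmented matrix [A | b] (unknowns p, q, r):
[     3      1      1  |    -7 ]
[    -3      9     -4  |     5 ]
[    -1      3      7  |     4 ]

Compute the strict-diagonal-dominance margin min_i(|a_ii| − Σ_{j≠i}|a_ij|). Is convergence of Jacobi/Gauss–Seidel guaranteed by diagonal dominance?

row 1: |3| − (1+1) = 1
row 2: |9| − (3+4) = 2
row 3: |7| − (1+3) = 3
minimum over rows = 1 → strictly diagonally dominant (convergence guaranteed)

1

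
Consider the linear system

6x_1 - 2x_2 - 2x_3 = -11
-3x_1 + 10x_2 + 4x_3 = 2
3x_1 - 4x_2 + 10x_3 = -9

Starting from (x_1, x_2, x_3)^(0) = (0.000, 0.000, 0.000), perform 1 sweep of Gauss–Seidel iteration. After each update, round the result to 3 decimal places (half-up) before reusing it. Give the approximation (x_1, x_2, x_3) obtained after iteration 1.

(-1.833, -0.350, -0.490)

Iteration 1:
  x_1 = (-11 - (-2)·0.000 - (-2)·0.000) / (6) = -1.833
  x_2 = (2 - (-3)·-1.833 - (4)·0.000) / (10) = -0.350
  x_3 = (-9 - (3)·-1.833 - (-4)·-0.350) / (10) = -0.490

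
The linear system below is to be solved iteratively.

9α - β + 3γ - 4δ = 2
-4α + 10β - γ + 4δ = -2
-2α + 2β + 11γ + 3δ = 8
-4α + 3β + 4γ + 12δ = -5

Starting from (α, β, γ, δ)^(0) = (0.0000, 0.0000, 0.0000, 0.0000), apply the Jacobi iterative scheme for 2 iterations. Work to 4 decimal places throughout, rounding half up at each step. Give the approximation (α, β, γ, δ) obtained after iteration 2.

(-0.2276, 0.1283, 0.9177, -0.5350)

Iteration 1:
  α = (2 - (-1)·0.0000 - (3)·0.0000 - (-4)·0.0000) / (9) = 0.2222
  β = (-2 - (-4)·0.0000 - (-1)·0.0000 - (4)·0.0000) / (10) = -0.2000
  γ = (8 - (-2)·0.0000 - (2)·0.0000 - (3)·0.0000) / (11) = 0.7273
  δ = (-5 - (-4)·0.0000 - (3)·0.0000 - (4)·0.0000) / (12) = -0.4167
Iteration 2:
  α = (2 - (-1)·-0.2000 - (3)·0.7273 - (-4)·-0.4167) / (9) = -0.2276
  β = (-2 - (-4)·0.2222 - (-1)·0.7273 - (4)·-0.4167) / (10) = 0.1283
  γ = (8 - (-2)·0.2222 - (2)·-0.2000 - (3)·-0.4167) / (11) = 0.9177
  δ = (-5 - (-4)·0.2222 - (3)·-0.2000 - (4)·0.7273) / (12) = -0.5350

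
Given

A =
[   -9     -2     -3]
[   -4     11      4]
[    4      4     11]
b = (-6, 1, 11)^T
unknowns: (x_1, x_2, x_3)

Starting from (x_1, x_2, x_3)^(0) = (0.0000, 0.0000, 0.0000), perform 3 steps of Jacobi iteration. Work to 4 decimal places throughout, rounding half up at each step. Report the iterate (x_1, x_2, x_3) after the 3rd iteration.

Iteration 1:
  x_1 = (-6 - (-2)·0.0000 - (-3)·0.0000) / (-9) = 0.6667
  x_2 = (1 - (-4)·0.0000 - (4)·0.0000) / (11) = 0.0909
  x_3 = (11 - (4)·0.0000 - (4)·0.0000) / (11) = 1.0000
Iteration 2:
  x_1 = (-6 - (-2)·0.0909 - (-3)·1.0000) / (-9) = 0.3131
  x_2 = (1 - (-4)·0.6667 - (4)·1.0000) / (11) = -0.0303
  x_3 = (11 - (4)·0.6667 - (4)·0.0909) / (11) = 0.7245
Iteration 3:
  x_1 = (-6 - (-2)·-0.0303 - (-3)·0.7245) / (-9) = 0.4319
  x_2 = (1 - (-4)·0.3131 - (4)·0.7245) / (11) = -0.0587
  x_3 = (11 - (4)·0.3131 - (4)·-0.0303) / (11) = 0.8972

(0.4319, -0.0587, 0.8972)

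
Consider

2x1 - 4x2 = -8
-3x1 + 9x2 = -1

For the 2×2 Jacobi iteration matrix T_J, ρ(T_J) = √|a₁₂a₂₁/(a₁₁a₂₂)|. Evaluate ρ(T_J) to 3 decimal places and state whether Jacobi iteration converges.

0.816

a₁₂a₂₁/(a₁₁a₂₂) = (-4)·(-3) / ((2)·(9)) = 0.666667
ρ = √|0.666667| = √0.666667 = 0.816
ρ < 1, so Jacobi converges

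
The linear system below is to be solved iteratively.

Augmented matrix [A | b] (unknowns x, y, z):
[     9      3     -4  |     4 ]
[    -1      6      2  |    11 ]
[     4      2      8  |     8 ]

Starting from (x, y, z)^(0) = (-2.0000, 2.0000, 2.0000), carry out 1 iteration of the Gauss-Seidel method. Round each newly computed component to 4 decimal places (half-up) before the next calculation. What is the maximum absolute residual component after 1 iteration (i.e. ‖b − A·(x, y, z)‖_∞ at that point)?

Iteration 1:
  x = (4 - (3)·2.0000 - (-4)·2.0000) / (9) = 0.6667
  y = (11 - (-1)·0.6667 - (2)·2.0000) / (6) = 1.2778
  z = (8 - (4)·0.6667 - (2)·1.2778) / (8) = 0.3472
Residual b − A·x = (-4.4449, 3.3055, 0.0000); ∞-norm = 4.4449

4.4449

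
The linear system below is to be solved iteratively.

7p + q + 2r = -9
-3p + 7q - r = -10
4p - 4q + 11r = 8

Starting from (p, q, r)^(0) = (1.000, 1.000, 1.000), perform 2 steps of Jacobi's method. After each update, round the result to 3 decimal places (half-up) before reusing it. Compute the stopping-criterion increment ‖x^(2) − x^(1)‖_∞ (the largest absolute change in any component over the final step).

1.202

Iteration 1:
  p = (-9 - (1)·1.000 - (2)·1.000) / (7) = -1.714
  q = (-10 - (-3)·1.000 - (-1)·1.000) / (7) = -0.857
  r = (8 - (4)·1.000 - (-4)·1.000) / (11) = 0.727
Iteration 2:
  p = (-9 - (1)·-0.857 - (2)·0.727) / (7) = -1.371
  q = (-10 - (-3)·-1.714 - (-1)·0.727) / (7) = -2.059
  r = (8 - (4)·-1.714 - (-4)·-0.857) / (11) = 1.039
Change: (0.343, -1.202, 0.312) → max |·| = 1.202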